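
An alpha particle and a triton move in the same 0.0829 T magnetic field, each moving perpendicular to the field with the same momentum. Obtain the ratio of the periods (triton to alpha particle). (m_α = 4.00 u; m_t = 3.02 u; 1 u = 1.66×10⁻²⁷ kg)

T = 2πm/(qB) is independent of speed, so T₂/T₁ = (m₂/q₂)/(m₁/q₁).
T_{triton}/T_{alpha particle} = (5.01×10^-27/1e) / (6.64×10^-27/2e) = 1.51.

ratio ≈ 1.51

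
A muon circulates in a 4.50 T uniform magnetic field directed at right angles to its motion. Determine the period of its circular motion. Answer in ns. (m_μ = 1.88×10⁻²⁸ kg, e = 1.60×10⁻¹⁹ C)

T ≈ 1.64 ns

The cyclotron period is independent of speed: T = 2πm/(qB).
T = 2π(1.88×10^-28) / [(1×1.60×10^-19)(4.50)] = 1.64×10^-9 s.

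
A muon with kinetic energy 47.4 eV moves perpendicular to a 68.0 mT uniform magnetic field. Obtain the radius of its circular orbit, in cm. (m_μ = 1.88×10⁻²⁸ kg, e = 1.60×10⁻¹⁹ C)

r ≈ 0.491 cm

Convert the energy: K = 47.4 eV = 7.58×10^-18 J.
v = √(2K/m) = √(2·7.58×10^-18/1.88×10^-28) = 2.84×10^5 m/s.
r = mv/(qB) = (1.88×10^-28)(2.84×10^5) / [(1×1.60×10^-19)(0.0680)] = 4.91×10^-3 m.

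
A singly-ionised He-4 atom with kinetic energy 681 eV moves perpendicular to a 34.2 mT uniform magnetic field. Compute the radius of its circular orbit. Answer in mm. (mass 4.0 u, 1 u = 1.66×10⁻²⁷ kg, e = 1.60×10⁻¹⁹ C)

r ≈ 220 mm

Convert the energy: K = 681 eV = 1.09×10^-16 J.
v = √(2K/m) = √(2·1.09×10^-16/6.64×10^-27) = 1.81×10^5 m/s.
r = mv/(qB) = (6.64×10^-27)(1.81×10^5) / [(1×1.60×10^-19)(0.0342)] = 0.220 m.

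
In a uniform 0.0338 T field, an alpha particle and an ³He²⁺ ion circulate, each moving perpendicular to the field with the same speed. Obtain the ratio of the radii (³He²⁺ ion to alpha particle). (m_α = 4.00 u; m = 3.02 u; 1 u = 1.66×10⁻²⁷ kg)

ratio ≈ 0.755

r = mv/(qB) ⇒ at equal v, r ∝ m/q.
r_{³He²⁺ ion}/r_{alpha particle} = 0.755.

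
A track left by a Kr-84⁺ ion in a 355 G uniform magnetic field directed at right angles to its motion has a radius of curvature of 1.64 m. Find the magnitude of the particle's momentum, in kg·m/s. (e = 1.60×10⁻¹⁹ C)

p ≈ 9.32×10^-21 kg·m/s

Since qvB = mv²/r, the momentum p = mv = qBr.
p = (1×1.60×10^-19)(0.0355)(1.64) = 9.32×10^-21 kg·m/s.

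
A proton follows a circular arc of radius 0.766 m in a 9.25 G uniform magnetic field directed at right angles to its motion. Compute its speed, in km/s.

v ≈ 67.9 km/s

From qvB = mv²/r, v = qBr/m.
v = (1×1.60×10^-19)(9.25×10^-4)(0.766) / (1.67×10^-27) = 6.79×10^4 m/s.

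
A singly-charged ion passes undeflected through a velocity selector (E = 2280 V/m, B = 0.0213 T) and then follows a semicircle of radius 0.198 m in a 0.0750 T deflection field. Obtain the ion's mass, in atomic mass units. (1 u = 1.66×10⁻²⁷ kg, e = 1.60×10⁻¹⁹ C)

v = E/B₁ = 1.07×10^5 m/s.
From r = mv/(qB₂), m = qB₂r/v = (1×1.60×10^-19)(0.0750)(0.198) / (1.07×10^5) = 2.22×10^-26 kg.
In atomic mass units: m = 2.22×10^-26 / 1.66×10^-27 = 13.4 u.

m ≈ 13.4 u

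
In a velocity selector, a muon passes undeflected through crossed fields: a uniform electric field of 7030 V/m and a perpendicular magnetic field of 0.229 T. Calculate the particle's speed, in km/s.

v ≈ 30.7 km/s

For zero net force, qE = qvB, so v = E/B.
v = (7030) / (0.229) = 3.07×10^4 m/s.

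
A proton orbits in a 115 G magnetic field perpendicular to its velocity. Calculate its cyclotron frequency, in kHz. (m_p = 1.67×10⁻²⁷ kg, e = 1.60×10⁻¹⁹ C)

f = qB/(2πm) = (1×1.60×10^-19)(0.0115) / [2π(1.67×10^-27)] = 1.75×10^5 Hz.

f ≈ 175 kHz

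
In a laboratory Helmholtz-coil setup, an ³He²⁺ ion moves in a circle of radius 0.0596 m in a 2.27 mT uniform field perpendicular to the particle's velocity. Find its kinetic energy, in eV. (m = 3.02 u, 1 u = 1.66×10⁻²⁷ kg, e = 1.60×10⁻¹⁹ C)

v = qBr/m = (2×1.60×10^-19)(2.27×10^-3)(0.0596) / (5.01×10^-27) = 8640 m/s.
K = ½mv² = 0.5·(5.01×10^-27)·(8640)² = 1.87×10^-19 J = 1.17 eV.

K ≈ 1.17 eV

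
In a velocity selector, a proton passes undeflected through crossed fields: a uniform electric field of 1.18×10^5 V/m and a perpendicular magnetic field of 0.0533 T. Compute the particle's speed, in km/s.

v ≈ 2210 km/s

For zero net force, qE = qvB, so v = E/B.
v = (1.18×10^5) / (0.0533) = 2.21×10^6 m/s.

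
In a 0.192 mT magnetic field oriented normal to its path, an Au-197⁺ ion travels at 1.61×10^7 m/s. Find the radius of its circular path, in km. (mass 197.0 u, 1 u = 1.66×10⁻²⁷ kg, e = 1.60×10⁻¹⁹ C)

The magnetic force provides the centripetal force: qvB = mv²/r, so r = mv/(qB).
r = (3.27×10^-25 kg)(1.61×10^7 m/s) / [(1×1.60×10^-19 C)(1.92×10^-4 T)] = 1.71×10^5 m.

r ≈ 171 km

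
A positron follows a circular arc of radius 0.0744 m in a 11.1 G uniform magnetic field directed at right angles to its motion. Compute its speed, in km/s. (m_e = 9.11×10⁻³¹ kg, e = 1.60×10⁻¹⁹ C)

From qvB = mv²/r, v = qBr/m.
v = (1×1.60×10^-19)(1.11×10^-3)(0.0744) / (9.11×10^-31) = 1.45×10^7 m/s.

v ≈ 14500 km/s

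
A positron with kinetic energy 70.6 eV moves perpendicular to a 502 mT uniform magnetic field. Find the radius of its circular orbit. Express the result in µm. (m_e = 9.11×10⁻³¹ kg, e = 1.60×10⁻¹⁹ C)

Convert the energy: K = 70.6 eV = 1.13×10^-17 J.
v = √(2K/m) = √(2·1.13×10^-17/9.11×10^-31) = 4.98×10^6 m/s.
r = mv/(qB) = (9.11×10^-31)(4.98×10^6) / [(1×1.60×10^-19)(0.502)] = 5.65×10^-5 m.

r ≈ 56.5 µm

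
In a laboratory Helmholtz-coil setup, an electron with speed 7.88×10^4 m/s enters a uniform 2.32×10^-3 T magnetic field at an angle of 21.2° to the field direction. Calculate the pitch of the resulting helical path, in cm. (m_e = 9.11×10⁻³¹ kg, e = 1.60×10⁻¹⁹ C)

pitch ≈ 0.113 cm

The velocity component along B is v∥ = v cos21.2° = 7.35×10^4 m/s.
The cyclotron period T = 2πm/(qB) = 1.54×10^-8 s is set by m, q, B alone.
Pitch = v∥·T = (7.35×10^4)(1.54×10^-8) = 1.13×10^-3 m.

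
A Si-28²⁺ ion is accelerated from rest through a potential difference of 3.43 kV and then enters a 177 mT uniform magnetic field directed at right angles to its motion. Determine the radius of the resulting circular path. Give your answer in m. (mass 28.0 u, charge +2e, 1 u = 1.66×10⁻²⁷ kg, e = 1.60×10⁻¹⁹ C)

r ≈ 0.178 m

The kinetic energy gained is K = qV = (2×1.60×10^-19)(3430) = 1.10×10^-15 J.
v = √(2K/m) = 2.17×10^5 m/s.
r = mv/(qB) = (4.65×10^-26)(2.17×10^5) / [(2×1.60×10^-19)(0.177)] = 0.178 m.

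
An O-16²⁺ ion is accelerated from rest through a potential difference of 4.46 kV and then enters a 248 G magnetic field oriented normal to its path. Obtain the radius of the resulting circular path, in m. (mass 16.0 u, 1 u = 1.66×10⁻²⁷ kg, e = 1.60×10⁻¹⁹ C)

r ≈ 1.10 m

The kinetic energy gained is K = qV = (2×1.60×10^-19)(4460) = 1.43×10^-15 J.
v = √(2K/m) = 3.28×10^5 m/s.
r = mv/(qB) = (2.66×10^-26)(3.28×10^5) / [(2×1.60×10^-19)(0.0248)] = 1.10 m.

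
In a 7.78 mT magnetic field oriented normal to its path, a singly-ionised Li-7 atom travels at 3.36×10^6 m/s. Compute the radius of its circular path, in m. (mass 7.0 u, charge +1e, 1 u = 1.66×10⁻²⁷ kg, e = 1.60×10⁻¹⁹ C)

The magnetic force provides the centripetal force: qvB = mv²/r, so r = mv/(qB).
r = (1.16×10^-26 kg)(3.36×10^6 m/s) / [(1×1.60×10^-19 C)(7.78×10^-3 T)] = 31.4 m.

r ≈ 31.4 m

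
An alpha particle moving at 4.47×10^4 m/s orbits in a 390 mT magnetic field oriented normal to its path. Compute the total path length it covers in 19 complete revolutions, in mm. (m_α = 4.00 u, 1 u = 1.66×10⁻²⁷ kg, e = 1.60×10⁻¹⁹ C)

L ≈ 284 mm

r = mv/(qB) = 2.38×10^-3 m, so one revolution covers 2πr = 0.0149 m.
In 19 revolutions: L = 19·2πr = 0.284 m.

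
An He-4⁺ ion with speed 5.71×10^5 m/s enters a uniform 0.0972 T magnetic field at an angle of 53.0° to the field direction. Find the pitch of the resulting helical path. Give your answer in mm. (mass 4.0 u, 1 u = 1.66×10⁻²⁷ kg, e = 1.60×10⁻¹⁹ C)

pitch ≈ 922 mm

The velocity component along B is v∥ = v cos53.0° = 3.44×10^5 m/s.
The cyclotron period T = 2πm/(qB) = 2.68×10^-6 s is set by m, q, B alone.
Pitch = v∥·T = (3.44×10^5)(2.68×10^-6) = 0.922 m.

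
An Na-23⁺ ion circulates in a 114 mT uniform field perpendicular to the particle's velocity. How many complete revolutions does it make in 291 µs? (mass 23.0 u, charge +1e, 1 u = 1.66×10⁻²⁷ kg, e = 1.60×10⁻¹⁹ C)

T = 2πm/(qB) = 2π(3.818×10^-26) / [(1×1.60×10^-19)(0.114)] = 1.3152×10^-5 s.
N = t/T = 2.91×10^-4 / 1.3152×10^-5 ≈ 22.13, so 22 complete revolutions.

N = 22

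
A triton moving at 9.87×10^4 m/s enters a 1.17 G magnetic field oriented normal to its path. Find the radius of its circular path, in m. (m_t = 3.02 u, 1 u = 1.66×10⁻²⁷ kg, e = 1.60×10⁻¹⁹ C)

The magnetic force provides the centripetal force: qvB = mv²/r, so r = mv/(qB).
r = (5.01×10^-27 kg)(9.87×10^4 m/s) / [(1×1.60×10^-19 C)(1.17×10^-4 T)] = 26.4 m.

r ≈ 26.4 m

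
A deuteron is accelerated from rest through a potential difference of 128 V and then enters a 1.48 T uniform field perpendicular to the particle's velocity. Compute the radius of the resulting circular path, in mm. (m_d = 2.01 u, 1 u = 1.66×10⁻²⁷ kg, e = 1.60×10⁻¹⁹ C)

The kinetic energy gained is K = qV = (1×1.60×10^-19)(128) = 2.05×10^-17 J.
v = √(2K/m) = 1.11×10^5 m/s.
r = mv/(qB) = (3.34×10^-27)(1.11×10^5) / [(1×1.60×10^-19)(1.48)] = 1.56×10^-3 m.

r ≈ 1.56 mm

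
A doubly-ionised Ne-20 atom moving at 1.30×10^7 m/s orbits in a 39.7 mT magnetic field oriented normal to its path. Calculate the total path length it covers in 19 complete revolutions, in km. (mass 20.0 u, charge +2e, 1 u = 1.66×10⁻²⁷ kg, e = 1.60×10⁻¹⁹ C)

r = mv/(qB) = 34.0 m, so one revolution covers 2πr = 213 m.
In 19 revolutions: L = 19·2πr = 4060 m.

L ≈ 4.06 km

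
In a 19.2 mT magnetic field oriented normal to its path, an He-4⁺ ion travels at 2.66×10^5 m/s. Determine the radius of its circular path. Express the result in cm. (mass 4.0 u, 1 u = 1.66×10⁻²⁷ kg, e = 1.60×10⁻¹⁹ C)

The magnetic force provides the centripetal force: qvB = mv²/r, so r = mv/(qB).
r = (6.64×10^-27 kg)(2.66×10^5 m/s) / [(1×1.60×10^-19 C)(0.0192 T)] = 0.575 m.

r ≈ 57.5 cm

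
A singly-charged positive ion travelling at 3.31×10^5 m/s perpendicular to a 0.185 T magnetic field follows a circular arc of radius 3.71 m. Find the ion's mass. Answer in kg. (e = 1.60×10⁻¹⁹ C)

m ≈ 3.32×10^-25 kg

qvB = mv²/r ⇒ m = qBr/v.
m = (1×1.60×10^-19)(0.185)(3.71) / (3.31×10^5) = 3.32×10^-25 kg.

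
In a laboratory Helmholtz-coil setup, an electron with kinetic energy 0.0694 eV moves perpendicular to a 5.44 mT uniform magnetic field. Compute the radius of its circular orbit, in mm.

r ≈ 0.163 mm

Convert the energy: K = 0.0694 eV = 1.11×10^-20 J.
v = √(2K/m) = √(2·1.11×10^-20/9.11×10^-31) = 1.56×10^5 m/s.
r = mv/(qB) = (9.11×10^-31)(1.56×10^5) / [(1×1.60×10^-19)(5.44×10^-3)] = 1.63×10^-4 m.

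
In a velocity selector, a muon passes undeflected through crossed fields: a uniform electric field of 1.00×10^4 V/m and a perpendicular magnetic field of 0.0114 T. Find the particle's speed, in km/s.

v ≈ 877 km/s

For zero net force, qE = qvB, so v = E/B.
v = (1.00×10^4) / (0.0114) = 8.77×10^5 m/s.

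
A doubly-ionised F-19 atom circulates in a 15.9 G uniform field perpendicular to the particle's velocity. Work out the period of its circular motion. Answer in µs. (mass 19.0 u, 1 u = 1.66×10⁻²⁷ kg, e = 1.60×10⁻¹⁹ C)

T ≈ 389 µs

The cyclotron period is independent of speed: T = 2πm/(qB).
T = 2π(3.15×10^-26) / [(2×1.60×10^-19)(1.59×10^-3)] = 3.89×10^-4 s.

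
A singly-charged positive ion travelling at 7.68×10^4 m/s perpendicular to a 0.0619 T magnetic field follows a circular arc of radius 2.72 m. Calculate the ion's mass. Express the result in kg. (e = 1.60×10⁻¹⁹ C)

m ≈ 3.51×10^-25 kg

qvB = mv²/r ⇒ m = qBr/v.
m = (1×1.60×10^-19)(0.0619)(2.72) / (7.68×10^4) = 3.51×10^-25 kg.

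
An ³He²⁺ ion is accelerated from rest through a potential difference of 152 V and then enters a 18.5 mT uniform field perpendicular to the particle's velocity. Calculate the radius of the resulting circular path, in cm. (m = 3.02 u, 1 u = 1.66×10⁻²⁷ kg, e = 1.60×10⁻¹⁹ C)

The kinetic energy gained is K = qV = (2×1.60×10^-19)(152) = 4.86×10^-17 J.
v = √(2K/m) = 1.39×10^5 m/s.
r = mv/(qB) = (5.01×10^-27)(1.39×10^5) / [(2×1.60×10^-19)(0.0185)] = 0.118 m.

r ≈ 11.8 cm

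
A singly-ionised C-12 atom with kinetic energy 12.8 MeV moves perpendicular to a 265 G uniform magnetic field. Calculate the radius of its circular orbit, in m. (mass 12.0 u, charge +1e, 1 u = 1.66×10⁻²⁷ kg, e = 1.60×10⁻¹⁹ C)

Convert the energy: K = 12.8 MeV = 2.05×10^-12 J.
v = √(2K/m) = √(2·2.05×10^-12/1.99×10^-26) = 1.43×10^7 m/s.
r = mv/(qB) = (1.99×10^-26)(1.43×10^7) / [(1×1.60×10^-19)(0.0265)] = 67.4 m.

r ≈ 67.4 m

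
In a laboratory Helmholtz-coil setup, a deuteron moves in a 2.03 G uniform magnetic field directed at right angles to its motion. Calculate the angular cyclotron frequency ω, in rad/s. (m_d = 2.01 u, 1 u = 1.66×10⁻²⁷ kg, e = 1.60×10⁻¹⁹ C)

ω ≈ 9730 rad/s

ω = qB/m = (1×1.60×10^-19)(2.03×10^-4) / (3.34×10^-27) = 9730 rad/s.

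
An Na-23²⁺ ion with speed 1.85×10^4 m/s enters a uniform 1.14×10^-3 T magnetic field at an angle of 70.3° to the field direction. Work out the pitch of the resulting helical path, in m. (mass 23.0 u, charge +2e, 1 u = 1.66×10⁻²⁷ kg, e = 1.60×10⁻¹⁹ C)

pitch ≈ 4.10 m

The velocity component along B is v∥ = v cos70.3° = 6240 m/s.
The cyclotron period T = 2πm/(qB) = 6.58×10^-4 s is set by m, q, B alone.
Pitch = v∥·T = (6240)(6.58×10^-4) = 4.10 m.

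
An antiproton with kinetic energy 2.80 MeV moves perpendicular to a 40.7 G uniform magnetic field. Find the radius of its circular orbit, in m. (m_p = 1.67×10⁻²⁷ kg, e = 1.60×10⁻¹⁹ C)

Convert the energy: K = 2.80 MeV = 4.48×10^-13 J.
v = √(2K/m) = √(2·4.48×10^-13/1.67×10^-27) = 2.32×10^7 m/s.
r = mv/(qB) = (1.67×10^-27)(2.32×10^7) / [(1×1.60×10^-19)(4.07×10^-3)] = 59.4 m.

r ≈ 59.4 m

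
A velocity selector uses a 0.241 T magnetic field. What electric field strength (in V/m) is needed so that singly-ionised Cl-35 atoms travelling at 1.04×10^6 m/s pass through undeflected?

E ≈ 2.51×10^5 V/m

qE = qvB ⇒ E = vB = (1.04×10^6)(0.241) = 2.51×10^5 V/m.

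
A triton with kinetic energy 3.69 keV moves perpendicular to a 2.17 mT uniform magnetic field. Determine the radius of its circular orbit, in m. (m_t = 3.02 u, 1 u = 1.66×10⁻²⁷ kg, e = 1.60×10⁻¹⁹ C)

r ≈ 7.01 m

Convert the energy: K = 3.69 keV = 5.90×10^-16 J.
v = √(2K/m) = √(2·5.90×10^-16/5.01×10^-27) = 4.85×10^5 m/s.
r = mv/(qB) = (5.01×10^-27)(4.85×10^5) / [(1×1.60×10^-19)(2.17×10^-3)] = 7.01 m.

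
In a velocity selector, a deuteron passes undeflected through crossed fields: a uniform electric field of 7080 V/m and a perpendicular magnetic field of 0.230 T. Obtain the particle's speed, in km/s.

For zero net force, qE = qvB, so v = E/B.
v = (7080) / (0.230) = 3.08×10^4 m/s.

v ≈ 30.8 km/s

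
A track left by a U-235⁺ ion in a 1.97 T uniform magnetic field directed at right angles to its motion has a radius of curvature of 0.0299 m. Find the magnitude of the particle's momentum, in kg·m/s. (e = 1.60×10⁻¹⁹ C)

p ≈ 9.42×10^-21 kg·m/s

Since qvB = mv²/r, the momentum p = mv = qBr.
p = (1×1.60×10^-19)(1.97)(0.0299) = 9.42×10^-21 kg·m/s.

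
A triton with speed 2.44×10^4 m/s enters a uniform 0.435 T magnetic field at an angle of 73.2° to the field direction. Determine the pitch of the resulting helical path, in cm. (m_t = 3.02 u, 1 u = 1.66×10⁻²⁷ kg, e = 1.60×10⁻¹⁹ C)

pitch ≈ 0.319 cm

The velocity component along B is v∥ = v cos73.2° = 7050 m/s.
The cyclotron period T = 2πm/(qB) = 4.53×10^-7 s is set by m, q, B alone.
Pitch = v∥·T = (7050)(4.53×10^-7) = 3.19×10^-3 m.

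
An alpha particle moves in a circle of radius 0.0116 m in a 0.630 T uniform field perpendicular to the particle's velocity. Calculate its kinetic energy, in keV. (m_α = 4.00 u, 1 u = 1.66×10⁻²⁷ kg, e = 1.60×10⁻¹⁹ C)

K ≈ 2.57 keV

v = qBr/m = (2×1.60×10^-19)(0.630)(0.0116) / (6.64×10^-27) = 3.52×10^5 m/s.
K = ½mv² = 0.5·(6.64×10^-27)·(3.52×10^5)² = 4.12×10^-16 J = 2.57 keV.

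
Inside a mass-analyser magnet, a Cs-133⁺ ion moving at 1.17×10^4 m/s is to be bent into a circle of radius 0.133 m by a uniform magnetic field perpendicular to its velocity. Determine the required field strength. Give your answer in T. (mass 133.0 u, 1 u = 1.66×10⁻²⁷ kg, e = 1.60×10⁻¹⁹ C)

qvB = mv²/r gives B = mv/(qr).
B = (2.21×10^-25)(1.17×10^4) / [(1×1.60×10^-19)(0.133)] = 0.121 T.

B ≈ 0.121 T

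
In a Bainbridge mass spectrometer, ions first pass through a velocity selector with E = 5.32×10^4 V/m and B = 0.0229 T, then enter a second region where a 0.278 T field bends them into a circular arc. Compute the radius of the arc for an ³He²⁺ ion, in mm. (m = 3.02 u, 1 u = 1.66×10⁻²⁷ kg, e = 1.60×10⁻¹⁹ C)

r ≈ 131 mm

The selector passes v = E/B = 5.32×10^4/0.0229 = 2.32×10^6 m/s.
In the deflection region, r = mv/(qB₂) = (5.01×10^-27)(2.32×10^6) / [(2×1.60×10^-19)(0.278)] = 0.131 m.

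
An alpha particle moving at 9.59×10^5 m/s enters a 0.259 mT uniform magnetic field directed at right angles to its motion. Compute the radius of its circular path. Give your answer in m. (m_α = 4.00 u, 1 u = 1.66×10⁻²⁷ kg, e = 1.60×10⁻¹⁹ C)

r ≈ 76.8 m

The magnetic force provides the centripetal force: qvB = mv²/r, so r = mv/(qB).
r = (6.64×10^-27 kg)(9.59×10^5 m/s) / [(2×1.60×10^-19 C)(2.59×10^-4 T)] = 76.8 m.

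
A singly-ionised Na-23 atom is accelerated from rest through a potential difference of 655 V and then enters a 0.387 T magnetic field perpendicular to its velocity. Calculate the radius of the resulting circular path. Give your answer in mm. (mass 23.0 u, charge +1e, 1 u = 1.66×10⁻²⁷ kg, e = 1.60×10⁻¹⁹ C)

r ≈ 45.7 mm

The kinetic energy gained is K = qV = (1×1.60×10^-19)(655) = 1.05×10^-16 J.
v = √(2K/m) = 7.41×10^4 m/s.
r = mv/(qB) = (3.82×10^-26)(7.41×10^4) / [(1×1.60×10^-19)(0.387)] = 0.0457 m.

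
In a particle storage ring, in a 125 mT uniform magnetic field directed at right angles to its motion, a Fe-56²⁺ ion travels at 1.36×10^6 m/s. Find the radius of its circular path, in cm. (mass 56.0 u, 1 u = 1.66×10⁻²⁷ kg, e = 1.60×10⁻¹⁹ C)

r ≈ 316 cm

The magnetic force provides the centripetal force: qvB = mv²/r, so r = mv/(qB).
r = (9.30×10^-26 kg)(1.36×10^6 m/s) / [(2×1.60×10^-19 C)(0.125 T)] = 3.16 m.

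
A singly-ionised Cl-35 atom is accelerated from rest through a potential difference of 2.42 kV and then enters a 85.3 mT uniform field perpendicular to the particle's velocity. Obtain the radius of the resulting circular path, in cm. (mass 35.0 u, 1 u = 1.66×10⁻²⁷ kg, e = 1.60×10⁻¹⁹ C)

The kinetic energy gained is K = qV = (1×1.60×10^-19)(2420) = 3.87×10^-16 J.
v = √(2K/m) = 1.15×10^5 m/s.
r = mv/(qB) = (5.81×10^-26)(1.15×10^5) / [(1×1.60×10^-19)(0.0853)] = 0.491 m.

r ≈ 49.1 cm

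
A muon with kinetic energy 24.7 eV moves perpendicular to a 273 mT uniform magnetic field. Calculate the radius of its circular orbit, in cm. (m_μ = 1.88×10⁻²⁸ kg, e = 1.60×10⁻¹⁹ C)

r ≈ 0.0883 cm

Convert the energy: K = 24.7 eV = 3.95×10^-18 J.
v = √(2K/m) = √(2·3.95×10^-18/1.88×10^-28) = 2.05×10^5 m/s.
r = mv/(qB) = (1.88×10^-28)(2.05×10^5) / [(1×1.60×10^-19)(0.273)] = 8.83×10^-4 m.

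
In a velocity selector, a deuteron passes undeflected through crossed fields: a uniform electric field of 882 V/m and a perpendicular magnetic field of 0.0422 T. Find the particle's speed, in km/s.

For zero net force, qE = qvB, so v = E/B.
v = (882) / (0.0422) = 2.09×10^4 m/s.

v ≈ 20.9 km/s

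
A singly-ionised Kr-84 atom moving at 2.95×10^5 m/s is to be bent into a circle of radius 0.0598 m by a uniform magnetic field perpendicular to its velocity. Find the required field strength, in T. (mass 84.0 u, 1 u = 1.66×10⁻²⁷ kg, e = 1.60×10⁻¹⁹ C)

qvB = mv²/r gives B = mv/(qr).
B = (1.39×10^-25)(2.95×10^5) / [(1×1.60×10^-19)(0.0598)] = 4.30 T.

B ≈ 4.30 T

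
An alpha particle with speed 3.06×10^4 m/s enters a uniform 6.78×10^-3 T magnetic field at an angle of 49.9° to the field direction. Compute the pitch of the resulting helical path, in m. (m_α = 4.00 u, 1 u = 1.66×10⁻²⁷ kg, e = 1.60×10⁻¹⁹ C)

The velocity component along B is v∥ = v cos49.9° = 1.97×10^4 m/s.
The cyclotron period T = 2πm/(qB) = 1.92×10^-5 s is set by m, q, B alone.
Pitch = v∥·T = (1.97×10^4)(1.92×10^-5) = 0.379 m.

pitch ≈ 0.379 m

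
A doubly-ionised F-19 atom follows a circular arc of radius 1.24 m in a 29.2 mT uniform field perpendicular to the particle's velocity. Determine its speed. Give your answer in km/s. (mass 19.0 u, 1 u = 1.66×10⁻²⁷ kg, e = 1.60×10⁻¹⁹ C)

v ≈ 367 km/s

From qvB = mv²/r, v = qBr/m.
v = (2×1.60×10^-19)(0.0292)(1.24) / (3.15×10^-26) = 3.67×10^5 m/s.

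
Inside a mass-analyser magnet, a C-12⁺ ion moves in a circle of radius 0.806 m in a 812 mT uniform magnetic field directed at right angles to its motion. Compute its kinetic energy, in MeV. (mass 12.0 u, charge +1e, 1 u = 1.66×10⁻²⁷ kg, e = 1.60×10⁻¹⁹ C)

v = qBr/m = (1×1.60×10^-19)(0.812)(0.806) / (1.99×10^-26) = 5.26×10^6 m/s.
K = ½mv² = 0.5·(1.99×10^-26)·(5.26×10^6)² = 2.75×10^-13 J = 1.72 MeV.

K ≈ 1.72 MeV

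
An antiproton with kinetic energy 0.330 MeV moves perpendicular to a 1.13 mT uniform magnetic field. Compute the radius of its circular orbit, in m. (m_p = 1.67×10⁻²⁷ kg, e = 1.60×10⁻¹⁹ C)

r ≈ 73.4 m

Convert the energy: K = 0.330 MeV = 5.28×10^-14 J.
v = √(2K/m) = √(2·5.28×10^-14/1.67×10^-27) = 7.95×10^6 m/s.
r = mv/(qB) = (1.67×10^-27)(7.95×10^6) / [(1×1.60×10^-19)(1.13×10^-3)] = 73.4 m.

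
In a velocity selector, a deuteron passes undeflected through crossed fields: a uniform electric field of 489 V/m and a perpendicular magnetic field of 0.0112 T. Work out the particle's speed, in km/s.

v ≈ 43.7 km/s

For zero net force, qE = qvB, so v = E/B.
v = (489) / (0.0112) = 4.37×10^4 m/s.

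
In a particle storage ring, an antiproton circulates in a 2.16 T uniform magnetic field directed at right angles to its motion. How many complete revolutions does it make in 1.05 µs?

N = 34

T = 2πm/(qB) = 2π(1.67×10^-27) / [(1×1.60×10^-19)(2.16)] = 3.0361×10^-8 s.
N = t/T = 1.05×10^-6 / 3.0361×10^-8 ≈ 34.58, so 34 complete revolutions.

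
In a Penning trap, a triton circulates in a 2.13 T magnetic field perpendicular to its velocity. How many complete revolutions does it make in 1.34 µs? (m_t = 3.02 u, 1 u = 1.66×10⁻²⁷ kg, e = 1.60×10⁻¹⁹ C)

N = 14

T = 2πm/(qB) = 2π(5.0132×10^-27) / [(1×1.60×10^-19)(2.13)] = 9.2426×10^-8 s.
N = t/T = 1.34×10^-6 / 9.2426×10^-8 ≈ 14.50, so 14 complete revolutions.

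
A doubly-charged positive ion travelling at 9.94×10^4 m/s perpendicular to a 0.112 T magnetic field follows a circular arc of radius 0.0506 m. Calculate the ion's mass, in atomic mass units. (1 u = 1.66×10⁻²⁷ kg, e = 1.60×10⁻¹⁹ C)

m ≈ 11.0 u

qvB = mv²/r ⇒ m = qBr/v.
m = (2×1.60×10^-19)(0.112)(0.0506) / (9.94×10^4) = 1.82×10^-26 kg = 11.0 u.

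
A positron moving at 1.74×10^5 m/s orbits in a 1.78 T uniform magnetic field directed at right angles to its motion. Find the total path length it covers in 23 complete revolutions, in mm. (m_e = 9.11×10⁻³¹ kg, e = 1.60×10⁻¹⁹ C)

r = mv/(qB) = 5.57×10^-7 m, so one revolution covers 2πr = 3.50×10^-6 m.
In 23 revolutions: L = 23·2πr = 8.04×10^-5 m.

L ≈ 0.0804 mm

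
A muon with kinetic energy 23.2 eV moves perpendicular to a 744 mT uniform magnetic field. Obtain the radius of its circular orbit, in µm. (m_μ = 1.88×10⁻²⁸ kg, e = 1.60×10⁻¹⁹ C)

Convert the energy: K = 23.2 eV = 3.71×10^-18 J.
v = √(2K/m) = √(2·3.71×10^-18/1.88×10^-28) = 1.99×10^5 m/s.
r = mv/(qB) = (1.88×10^-28)(1.99×10^5) / [(1×1.60×10^-19)(0.744)] = 3.14×10^-4 m.

r ≈ 314 µm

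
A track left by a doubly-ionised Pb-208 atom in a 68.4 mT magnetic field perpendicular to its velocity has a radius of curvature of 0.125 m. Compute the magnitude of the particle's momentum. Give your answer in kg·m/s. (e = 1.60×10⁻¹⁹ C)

p ≈ 2.74×10^-21 kg·m/s

Since qvB = mv²/r, the momentum p = mv = qBr.
p = (2×1.60×10^-19)(0.0684)(0.125) = 2.74×10^-21 kg·m/s.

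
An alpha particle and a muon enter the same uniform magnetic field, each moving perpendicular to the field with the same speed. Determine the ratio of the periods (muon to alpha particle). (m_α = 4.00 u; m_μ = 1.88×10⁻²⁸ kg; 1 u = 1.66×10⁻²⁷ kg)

T = 2πm/(qB) is independent of speed, so T₂/T₁ = (m₂/q₂)/(m₁/q₁).
T_{muon}/T_{alpha particle} = (1.88×10^-28/1e) / (6.64×10^-27/2e) = 0.0566.

ratio ≈ 0.0566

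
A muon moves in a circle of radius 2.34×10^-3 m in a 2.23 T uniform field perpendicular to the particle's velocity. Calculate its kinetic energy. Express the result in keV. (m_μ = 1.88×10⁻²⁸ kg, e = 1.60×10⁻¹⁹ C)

K ≈ 11.6 keV

v = qBr/m = (1×1.60×10^-19)(2.23)(2.34×10^-3) / (1.88×10^-28) = 4.44×10^6 m/s.
K = ½mv² = 0.5·(1.88×10^-28)·(4.44×10^6)² = 1.85×10^-15 J = 11.6 keV.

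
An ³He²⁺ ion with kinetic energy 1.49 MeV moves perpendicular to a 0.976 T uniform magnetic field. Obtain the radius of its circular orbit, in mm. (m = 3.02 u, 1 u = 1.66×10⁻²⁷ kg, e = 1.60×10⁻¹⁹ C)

Convert the energy: K = 1.49 MeV = 2.38×10^-13 J.
v = √(2K/m) = √(2·2.38×10^-13/5.01×10^-27) = 9.75×10^6 m/s.
r = mv/(qB) = (5.01×10^-27)(9.75×10^6) / [(2×1.60×10^-19)(0.976)] = 0.157 m.

r ≈ 157 mm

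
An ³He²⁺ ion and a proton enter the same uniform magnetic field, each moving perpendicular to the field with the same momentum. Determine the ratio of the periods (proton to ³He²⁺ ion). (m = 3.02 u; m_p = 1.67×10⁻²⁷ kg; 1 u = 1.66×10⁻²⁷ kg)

T = 2πm/(qB) is independent of speed, so T₂/T₁ = (m₂/q₂)/(m₁/q₁).
T_{proton}/T_{³He²⁺ ion} = (1.67×10^-27/1e) / (5.01×10^-27/2e) = 0.666.

ratio ≈ 0.666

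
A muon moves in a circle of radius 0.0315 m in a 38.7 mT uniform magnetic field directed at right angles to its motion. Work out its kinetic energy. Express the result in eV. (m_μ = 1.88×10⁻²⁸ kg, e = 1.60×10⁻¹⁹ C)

v = qBr/m = (1×1.60×10^-19)(0.0387)(0.0315) / (1.88×10^-28) = 1.04×10^6 m/s.
K = ½mv² = 0.5·(1.88×10^-28)·(1.04×10^6)² = 1.01×10^-16 J = 632 eV.

K ≈ 632 eV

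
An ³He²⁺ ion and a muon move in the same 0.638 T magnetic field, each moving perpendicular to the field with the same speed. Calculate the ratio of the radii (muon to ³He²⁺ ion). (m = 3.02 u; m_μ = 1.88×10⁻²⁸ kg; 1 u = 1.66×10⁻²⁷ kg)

ratio ≈ 0.0750

r = mv/(qB) ⇒ at equal v, r ∝ m/q.
r_{muon}/r_{³He²⁺ ion} = 0.0750.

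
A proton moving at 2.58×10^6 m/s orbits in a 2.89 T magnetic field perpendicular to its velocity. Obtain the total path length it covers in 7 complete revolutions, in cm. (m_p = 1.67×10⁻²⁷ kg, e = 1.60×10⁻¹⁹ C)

L ≈ 41.0 cm

r = mv/(qB) = 9.32×10^-3 m, so one revolution covers 2πr = 0.0585 m.
In 7 revolutions: L = 7·2πr = 0.410 m.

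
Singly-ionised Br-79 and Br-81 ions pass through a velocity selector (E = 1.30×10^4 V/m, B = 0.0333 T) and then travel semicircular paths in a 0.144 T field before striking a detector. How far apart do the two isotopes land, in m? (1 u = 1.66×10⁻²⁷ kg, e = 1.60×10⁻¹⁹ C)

Δd ≈ 0.113 m

Both emerge at v = E/B₁ = 3.90×10^5 m/s.
r = mv/(qB₂), so r₁ = 2.2220 m and r₂ = 2.2783 m, giving Δr = 0.0563 m.
After a semicircle each ion lands a diameter 2r from the entry slit, so the separation is 2Δr = 0.113 m.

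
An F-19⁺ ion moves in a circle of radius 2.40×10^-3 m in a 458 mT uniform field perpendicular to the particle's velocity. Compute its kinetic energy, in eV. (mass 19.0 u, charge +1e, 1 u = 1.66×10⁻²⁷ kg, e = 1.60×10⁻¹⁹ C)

v = qBr/m = (1×1.60×10^-19)(0.458)(2.40×10^-3) / (3.15×10^-26) = 5580 m/s.
K = ½mv² = 0.5·(3.15×10^-26)·(5580)² = 4.90×10^-19 J = 3.06 eV.

K ≈ 3.06 eV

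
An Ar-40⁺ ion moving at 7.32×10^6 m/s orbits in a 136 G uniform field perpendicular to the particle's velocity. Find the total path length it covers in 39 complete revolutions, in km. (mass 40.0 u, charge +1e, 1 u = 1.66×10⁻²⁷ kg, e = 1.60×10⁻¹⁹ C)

r = mv/(qB) = 223 m, so one revolution covers 2πr = 1400 m.
In 39 revolutions: L = 39·2πr = 5.47×10^4 m.

L ≈ 54.7 km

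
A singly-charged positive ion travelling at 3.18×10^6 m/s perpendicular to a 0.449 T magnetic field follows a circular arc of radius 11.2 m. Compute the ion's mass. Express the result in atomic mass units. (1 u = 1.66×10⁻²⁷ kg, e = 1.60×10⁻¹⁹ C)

m ≈ 152 u

qvB = mv²/r ⇒ m = qBr/v.
m = (1×1.60×10^-19)(0.449)(11.2) / (3.18×10^6) = 2.53×10^-25 kg = 152 u.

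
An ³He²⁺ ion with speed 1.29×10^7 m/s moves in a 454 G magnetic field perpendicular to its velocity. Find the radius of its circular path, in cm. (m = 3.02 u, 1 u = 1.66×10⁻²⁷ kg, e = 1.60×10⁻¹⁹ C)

r ≈ 445 cm

The magnetic force provides the centripetal force: qvB = mv²/r, so r = mv/(qB).
r = (5.01×10^-27 kg)(1.29×10^7 m/s) / [(2×1.60×10^-19 C)(0.0454 T)] = 4.45 m.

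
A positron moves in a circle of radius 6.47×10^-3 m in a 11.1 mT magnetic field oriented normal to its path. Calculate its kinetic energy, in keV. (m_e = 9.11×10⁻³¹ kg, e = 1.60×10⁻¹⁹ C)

K ≈ 0.453 keV

v = qBr/m = (1×1.60×10^-19)(0.0111)(6.47×10^-3) / (9.11×10^-31) = 1.26×10^7 m/s.
K = ½mv² = 0.5·(9.11×10^-31)·(1.26×10^7)² = 7.25×10^-17 J = 0.453 keV.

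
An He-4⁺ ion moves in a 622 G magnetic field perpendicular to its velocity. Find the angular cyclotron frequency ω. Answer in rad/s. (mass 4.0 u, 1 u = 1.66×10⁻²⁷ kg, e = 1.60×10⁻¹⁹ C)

ω = qB/m = (1×1.60×10^-19)(0.0622) / (6.64×10^-27) = 1.50×10^6 rad/s.

ω ≈ 1.50×10^6 rad/s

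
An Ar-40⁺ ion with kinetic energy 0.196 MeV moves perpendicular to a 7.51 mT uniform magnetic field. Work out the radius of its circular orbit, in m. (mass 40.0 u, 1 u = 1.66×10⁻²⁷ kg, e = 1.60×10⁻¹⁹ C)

Convert the energy: K = 0.196 MeV = 3.14×10^-14 J.
v = √(2K/m) = √(2·3.14×10^-14/6.64×10^-26) = 9.72×10^5 m/s.
r = mv/(qB) = (6.64×10^-26)(9.72×10^5) / [(1×1.60×10^-19)(7.51×10^-3)] = 53.7 m.

r ≈ 53.7 m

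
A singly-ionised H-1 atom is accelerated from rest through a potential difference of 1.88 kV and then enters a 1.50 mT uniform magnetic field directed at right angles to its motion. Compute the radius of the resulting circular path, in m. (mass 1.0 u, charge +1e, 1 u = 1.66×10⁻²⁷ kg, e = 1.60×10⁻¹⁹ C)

The kinetic energy gained is K = qV = (1×1.60×10^-19)(1880) = 3.01×10^-16 J.
v = √(2K/m) = 6.02×10^5 m/s.
r = mv/(qB) = (1.66×10^-27)(6.02×10^5) / [(1×1.60×10^-19)(1.50×10^-3)] = 4.16 m.

r ≈ 4.16 m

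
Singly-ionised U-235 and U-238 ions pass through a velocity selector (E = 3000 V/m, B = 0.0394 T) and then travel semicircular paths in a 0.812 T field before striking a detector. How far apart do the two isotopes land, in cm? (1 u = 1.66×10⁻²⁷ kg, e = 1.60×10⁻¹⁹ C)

Δd ≈ 0.584 cm

Both emerge at v = E/B₁ = 7.61×10^4 m/s.
r = mv/(qB₂), so r₁ = 0.22863 m and r₂ = 0.23154 m, giving Δr = 2.92×10^-3 m.
After a semicircle each ion lands a diameter 2r from the entry slit, so the separation is 2Δr = 5.84×10^-3 m.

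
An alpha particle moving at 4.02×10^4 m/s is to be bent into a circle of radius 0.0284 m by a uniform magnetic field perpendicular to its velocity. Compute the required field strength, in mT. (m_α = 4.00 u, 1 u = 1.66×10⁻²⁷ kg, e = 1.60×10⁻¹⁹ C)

qvB = mv²/r gives B = mv/(qr).
B = (6.64×10^-27)(4.02×10^4) / [(2×1.60×10^-19)(0.0284)] = 0.0294 T.

B ≈ 29.4 mT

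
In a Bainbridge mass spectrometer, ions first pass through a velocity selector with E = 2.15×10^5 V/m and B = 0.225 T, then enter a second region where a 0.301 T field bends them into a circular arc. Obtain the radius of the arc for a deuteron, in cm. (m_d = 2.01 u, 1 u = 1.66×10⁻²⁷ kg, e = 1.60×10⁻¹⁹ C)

r ≈ 6.62 cm

The selector passes v = E/B = 2.15×10^5/0.225 = 9.56×10^5 m/s.
In the deflection region, r = mv/(qB₂) = (3.34×10^-27)(9.56×10^5) / [(1×1.60×10^-19)(0.301)] = 0.0662 m.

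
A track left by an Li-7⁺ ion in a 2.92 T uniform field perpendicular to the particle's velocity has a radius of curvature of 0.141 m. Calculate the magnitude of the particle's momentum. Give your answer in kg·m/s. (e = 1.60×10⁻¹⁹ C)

p ≈ 6.59×10^-20 kg·m/s

Since qvB = mv²/r, the momentum p = mv = qBr.
p = (1×1.60×10^-19)(2.92)(0.141) = 6.59×10^-20 kg·m/s.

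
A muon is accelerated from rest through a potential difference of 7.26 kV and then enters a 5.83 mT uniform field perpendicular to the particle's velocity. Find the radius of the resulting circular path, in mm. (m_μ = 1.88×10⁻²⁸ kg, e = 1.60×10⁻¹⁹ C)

r ≈ 708 mm

The kinetic energy gained is K = qV = (1×1.60×10^-19)(7260) = 1.16×10^-15 J.
v = √(2K/m) = 3.52×10^6 m/s.
r = mv/(qB) = (1.88×10^-28)(3.52×10^6) / [(1×1.60×10^-19)(5.83×10^-3)] = 0.708 m.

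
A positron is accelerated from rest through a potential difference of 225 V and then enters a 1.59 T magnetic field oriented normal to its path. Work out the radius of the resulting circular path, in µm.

r ≈ 31.8 µm

The kinetic energy gained is K = qV = (1×1.60×10^-19)(225) = 3.60×10^-17 J.
v = √(2K/m) = 8.89×10^6 m/s.
r = mv/(qB) = (9.11×10^-31)(8.89×10^6) / [(1×1.60×10^-19)(1.59)] = 3.18×10^-5 m.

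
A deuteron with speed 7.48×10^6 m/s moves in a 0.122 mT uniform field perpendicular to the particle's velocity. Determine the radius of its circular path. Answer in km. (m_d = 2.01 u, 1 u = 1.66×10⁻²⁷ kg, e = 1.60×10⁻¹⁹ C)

The magnetic force provides the centripetal force: qvB = mv²/r, so r = mv/(qB).
r = (3.34×10^-27 kg)(7.48×10^6 m/s) / [(1×1.60×10^-19 C)(1.22×10^-4 T)] = 1280 m.

r ≈ 1.28 km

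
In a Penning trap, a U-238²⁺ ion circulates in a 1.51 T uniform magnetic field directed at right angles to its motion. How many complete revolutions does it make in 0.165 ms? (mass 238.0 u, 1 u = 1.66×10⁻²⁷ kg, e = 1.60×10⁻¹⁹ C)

N = 32

T = 2πm/(qB) = 2π(3.9508×10^-25) / [(2×1.60×10^-19)(1.51)] = 5.1373×10^-6 s.
N = t/T = 1.65×10^-4 / 5.1373×10^-6 ≈ 32.12, so 32 complete revolutions.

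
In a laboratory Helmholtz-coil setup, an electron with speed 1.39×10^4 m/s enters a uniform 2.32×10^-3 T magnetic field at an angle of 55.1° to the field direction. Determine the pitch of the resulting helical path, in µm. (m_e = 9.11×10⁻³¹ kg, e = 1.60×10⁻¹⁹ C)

The velocity component along B is v∥ = v cos55.1° = 7950 m/s.
The cyclotron period T = 2πm/(qB) = 1.54×10^-8 s is set by m, q, B alone.
Pitch = v∥·T = (7950)(1.54×10^-8) = 1.23×10^-4 m.

pitch ≈ 123 µm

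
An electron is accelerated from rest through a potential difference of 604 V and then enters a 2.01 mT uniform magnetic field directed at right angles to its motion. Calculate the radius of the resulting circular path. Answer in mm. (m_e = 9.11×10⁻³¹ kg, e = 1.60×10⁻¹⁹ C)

The kinetic energy gained is K = qV = (1×1.60×10^-19)(604) = 9.66×10^-17 J.
v = √(2K/m) = 1.46×10^7 m/s.
r = mv/(qB) = (9.11×10^-31)(1.46×10^7) / [(1×1.60×10^-19)(2.01×10^-3)] = 0.0413 m.

r ≈ 41.3 mm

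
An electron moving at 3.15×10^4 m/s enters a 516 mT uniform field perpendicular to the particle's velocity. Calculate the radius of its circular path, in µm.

The magnetic force provides the centripetal force: qvB = mv²/r, so r = mv/(qB).
r = (9.11×10^-31 kg)(3.15×10^4 m/s) / [(1×1.60×10^-19 C)(0.516 T)] = 3.48×10^-7 m.

r ≈ 0.348 µm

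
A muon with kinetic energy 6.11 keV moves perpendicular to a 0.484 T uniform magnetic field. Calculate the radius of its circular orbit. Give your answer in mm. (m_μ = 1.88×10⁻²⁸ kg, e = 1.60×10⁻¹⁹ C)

Convert the energy: K = 6.11 keV = 9.78×10^-16 J.
v = √(2K/m) = √(2·9.78×10^-16/1.88×10^-28) = 3.22×10^6 m/s.
r = mv/(qB) = (1.88×10^-28)(3.22×10^6) / [(1×1.60×10^-19)(0.484)] = 7.83×10^-3 m.

r ≈ 7.83 mm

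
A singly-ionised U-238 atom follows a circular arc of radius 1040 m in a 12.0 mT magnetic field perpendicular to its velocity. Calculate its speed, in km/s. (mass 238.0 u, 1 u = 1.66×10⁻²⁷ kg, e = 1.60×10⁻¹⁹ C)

From qvB = mv²/r, v = qBr/m.
v = (1×1.60×10^-19)(0.0120)(1040) / (3.95×10^-25) = 5.05×10^6 m/s.

v ≈ 5050 km/s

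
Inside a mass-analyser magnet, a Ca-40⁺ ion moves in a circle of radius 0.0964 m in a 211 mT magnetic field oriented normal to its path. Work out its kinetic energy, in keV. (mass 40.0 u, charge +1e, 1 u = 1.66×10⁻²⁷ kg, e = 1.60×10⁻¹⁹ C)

v = qBr/m = (1×1.60×10^-19)(0.211)(0.0964) / (6.64×10^-26) = 4.90×10^4 m/s.
K = ½mv² = 0.5·(6.64×10^-26)·(4.90×10^4)² = 7.98×10^-17 J = 0.498 keV.

K ≈ 0.498 keV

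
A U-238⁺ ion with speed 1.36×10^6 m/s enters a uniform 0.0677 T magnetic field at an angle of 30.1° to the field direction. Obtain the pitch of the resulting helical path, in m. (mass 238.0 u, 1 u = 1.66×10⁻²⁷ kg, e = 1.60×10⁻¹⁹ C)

The velocity component along B is v∥ = v cos30.1° = 1.18×10^6 m/s.
The cyclotron period T = 2πm/(qB) = 2.29×10^-4 s is set by m, q, B alone.
Pitch = v∥·T = (1.18×10^6)(2.29×10^-4) = 270 m.

pitch ≈ 270 m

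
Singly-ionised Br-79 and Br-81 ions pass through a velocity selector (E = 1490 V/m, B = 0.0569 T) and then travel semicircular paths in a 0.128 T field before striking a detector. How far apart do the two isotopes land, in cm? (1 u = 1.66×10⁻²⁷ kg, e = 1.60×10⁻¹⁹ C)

Δd ≈ 0.849 cm

Both emerge at v = E/B₁ = 2.62×10^4 m/s.
r = mv/(qB₂), so r₁ = 0.16768 m and r₂ = 0.17192 m, giving Δr = 4.25×10^-3 m.
After a semicircle each ion lands a diameter 2r from the entry slit, so the separation is 2Δr = 8.49×10^-3 m.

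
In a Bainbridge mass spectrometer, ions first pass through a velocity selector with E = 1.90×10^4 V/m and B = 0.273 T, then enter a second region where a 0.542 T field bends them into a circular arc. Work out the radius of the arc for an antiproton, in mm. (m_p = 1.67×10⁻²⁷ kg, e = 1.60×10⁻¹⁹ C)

The selector passes v = E/B = 1.90×10^4/0.273 = 6.96×10^4 m/s.
In the deflection region, r = mv/(qB₂) = (1.67×10^-27)(6.96×10^4) / [(1×1.60×10^-19)(0.542)] = 1.34×10^-3 m.

r ≈ 1.34 mm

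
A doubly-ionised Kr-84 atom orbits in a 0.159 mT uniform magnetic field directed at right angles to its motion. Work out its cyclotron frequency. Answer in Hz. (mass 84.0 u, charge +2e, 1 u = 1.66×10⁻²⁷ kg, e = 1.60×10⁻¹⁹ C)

f = qB/(2πm) = (2×1.60×10^-19)(1.59×10^-4) / [2π(1.39×10^-25)] = 58.1 Hz.

f ≈ 58.1 Hz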